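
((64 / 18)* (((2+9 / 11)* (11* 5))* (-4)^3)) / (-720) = 3968 / 81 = 48.99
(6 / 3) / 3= 2 / 3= 0.67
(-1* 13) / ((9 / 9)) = -13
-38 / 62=-19 / 31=-0.61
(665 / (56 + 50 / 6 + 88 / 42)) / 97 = 0.10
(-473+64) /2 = -409 /2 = -204.50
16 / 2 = 8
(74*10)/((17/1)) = 740/17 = 43.53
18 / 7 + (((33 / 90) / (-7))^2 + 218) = 9727321 / 44100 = 220.57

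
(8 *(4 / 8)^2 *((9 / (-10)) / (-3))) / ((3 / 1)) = 1 / 5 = 0.20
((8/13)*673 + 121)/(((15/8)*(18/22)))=68024/195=348.84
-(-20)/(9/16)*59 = 18880/9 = 2097.78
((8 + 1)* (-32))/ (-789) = 96/ 263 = 0.37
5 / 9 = 0.56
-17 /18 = -0.94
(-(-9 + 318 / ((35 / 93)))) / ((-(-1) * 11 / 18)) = -1367.95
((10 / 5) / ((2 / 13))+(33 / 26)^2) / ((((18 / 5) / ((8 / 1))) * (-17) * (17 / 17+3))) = -2905 / 6084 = -0.48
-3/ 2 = -1.50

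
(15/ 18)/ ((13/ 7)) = 35/ 78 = 0.45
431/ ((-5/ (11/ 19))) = -4741/ 95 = -49.91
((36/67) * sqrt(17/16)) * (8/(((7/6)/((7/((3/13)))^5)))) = 14263591888 * sqrt(17)/603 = 97529512.36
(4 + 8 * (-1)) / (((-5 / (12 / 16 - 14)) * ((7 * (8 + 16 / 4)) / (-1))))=53 / 420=0.13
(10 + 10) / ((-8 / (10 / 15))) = -5 / 3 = -1.67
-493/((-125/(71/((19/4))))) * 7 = 980084/2375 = 412.67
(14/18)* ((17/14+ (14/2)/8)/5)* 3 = 39/40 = 0.98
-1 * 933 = -933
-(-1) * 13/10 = 13/10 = 1.30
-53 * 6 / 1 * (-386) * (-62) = -7610376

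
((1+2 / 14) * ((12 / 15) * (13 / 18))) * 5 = 208 / 63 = 3.30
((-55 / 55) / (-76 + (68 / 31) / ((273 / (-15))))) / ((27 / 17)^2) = 815269 / 156542544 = 0.01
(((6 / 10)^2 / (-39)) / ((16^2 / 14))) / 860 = -21 / 35776000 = -0.00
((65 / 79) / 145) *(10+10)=260 / 2291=0.11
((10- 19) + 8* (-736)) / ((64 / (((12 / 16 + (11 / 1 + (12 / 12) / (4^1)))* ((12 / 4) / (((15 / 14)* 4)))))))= -123837 / 160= -773.98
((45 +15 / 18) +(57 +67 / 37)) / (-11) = -23231 / 2442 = -9.51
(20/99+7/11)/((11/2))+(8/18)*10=5006/1089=4.60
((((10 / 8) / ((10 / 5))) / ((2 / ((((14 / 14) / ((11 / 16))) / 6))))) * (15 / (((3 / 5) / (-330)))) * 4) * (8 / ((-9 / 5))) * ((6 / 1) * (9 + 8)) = 3400000 / 3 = 1133333.33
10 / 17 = 0.59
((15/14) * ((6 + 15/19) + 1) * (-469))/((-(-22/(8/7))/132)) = -26840.30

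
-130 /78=-5 /3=-1.67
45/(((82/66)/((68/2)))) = 50490/41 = 1231.46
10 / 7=1.43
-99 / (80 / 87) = -8613 / 80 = -107.66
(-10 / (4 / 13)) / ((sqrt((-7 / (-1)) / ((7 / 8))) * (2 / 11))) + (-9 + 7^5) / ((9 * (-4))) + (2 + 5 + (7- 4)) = -8219 / 18- 715 * sqrt(2) / 16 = -519.81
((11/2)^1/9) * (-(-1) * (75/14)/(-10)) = -55/168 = -0.33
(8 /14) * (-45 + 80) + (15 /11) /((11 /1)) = 2435 /121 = 20.12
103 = 103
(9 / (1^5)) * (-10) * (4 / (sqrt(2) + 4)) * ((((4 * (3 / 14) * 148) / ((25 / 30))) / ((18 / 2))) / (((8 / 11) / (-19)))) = 2227104 / 49 - 556776 * sqrt(2) / 49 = 29381.71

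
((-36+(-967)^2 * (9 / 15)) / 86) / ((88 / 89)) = 249652743 / 37840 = 6597.59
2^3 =8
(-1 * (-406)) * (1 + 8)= 3654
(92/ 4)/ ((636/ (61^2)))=85583/ 636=134.56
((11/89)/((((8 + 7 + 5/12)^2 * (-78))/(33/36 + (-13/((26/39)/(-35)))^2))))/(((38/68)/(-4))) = 880228448/39598325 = 22.23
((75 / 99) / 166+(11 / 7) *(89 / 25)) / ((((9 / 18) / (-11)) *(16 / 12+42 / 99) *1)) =-59040707 / 842450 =-70.08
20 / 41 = 0.49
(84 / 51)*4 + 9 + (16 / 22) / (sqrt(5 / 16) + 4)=740369 / 46937 - 32*sqrt(5) / 2761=15.75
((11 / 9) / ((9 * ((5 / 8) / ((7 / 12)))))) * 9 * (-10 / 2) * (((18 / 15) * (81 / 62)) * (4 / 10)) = -2772 / 775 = -3.58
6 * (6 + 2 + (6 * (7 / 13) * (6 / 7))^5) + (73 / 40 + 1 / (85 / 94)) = 259560988549 / 252479240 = 1028.05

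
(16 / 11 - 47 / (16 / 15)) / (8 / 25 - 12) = 187475 / 51392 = 3.65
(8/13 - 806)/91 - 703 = -842119/1183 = -711.85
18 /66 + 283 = 3116 /11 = 283.27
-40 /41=-0.98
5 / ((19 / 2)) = 10 / 19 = 0.53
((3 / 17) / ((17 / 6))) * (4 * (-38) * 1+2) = -2700 / 289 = -9.34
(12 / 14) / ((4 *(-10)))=-0.02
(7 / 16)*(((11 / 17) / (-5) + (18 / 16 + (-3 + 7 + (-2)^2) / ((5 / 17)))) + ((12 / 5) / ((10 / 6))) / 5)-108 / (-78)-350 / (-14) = 137360111 / 3536000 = 38.85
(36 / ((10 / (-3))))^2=2916 / 25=116.64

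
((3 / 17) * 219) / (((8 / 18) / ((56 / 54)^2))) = 14308 / 153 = 93.52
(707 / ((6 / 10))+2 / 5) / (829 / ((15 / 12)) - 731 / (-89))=1.76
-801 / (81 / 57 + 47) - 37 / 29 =-475391 / 26680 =-17.82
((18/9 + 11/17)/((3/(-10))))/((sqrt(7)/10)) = -1500 * sqrt(7)/119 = -33.35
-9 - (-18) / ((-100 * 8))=-3609 / 400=-9.02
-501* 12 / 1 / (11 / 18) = -108216 / 11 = -9837.82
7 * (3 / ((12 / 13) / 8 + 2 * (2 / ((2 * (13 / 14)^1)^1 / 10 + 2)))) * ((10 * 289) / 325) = 95.99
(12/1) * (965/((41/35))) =405300/41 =9885.37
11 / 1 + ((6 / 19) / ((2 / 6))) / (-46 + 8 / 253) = 1213058 / 110485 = 10.98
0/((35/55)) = 0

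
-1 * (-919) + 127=1046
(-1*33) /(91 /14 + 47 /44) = -484 /111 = -4.36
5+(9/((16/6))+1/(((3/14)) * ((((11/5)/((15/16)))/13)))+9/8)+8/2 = 3463/88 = 39.35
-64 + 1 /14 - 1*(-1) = -881 /14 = -62.93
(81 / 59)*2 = 162 / 59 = 2.75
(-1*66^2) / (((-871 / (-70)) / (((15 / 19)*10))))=-45738000 / 16549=-2763.79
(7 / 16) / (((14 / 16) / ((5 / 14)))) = 5 / 28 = 0.18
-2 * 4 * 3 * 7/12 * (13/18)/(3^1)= -91/27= -3.37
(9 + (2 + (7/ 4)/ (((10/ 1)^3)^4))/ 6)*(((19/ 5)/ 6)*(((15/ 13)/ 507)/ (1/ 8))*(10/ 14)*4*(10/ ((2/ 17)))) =3445333333333441/ 131820000000000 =26.14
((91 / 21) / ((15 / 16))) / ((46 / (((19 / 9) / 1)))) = 1976 / 9315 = 0.21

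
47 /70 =0.67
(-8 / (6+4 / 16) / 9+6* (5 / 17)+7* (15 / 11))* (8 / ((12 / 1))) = 939782 / 126225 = 7.45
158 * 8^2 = 10112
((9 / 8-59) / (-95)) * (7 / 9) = 3241 / 6840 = 0.47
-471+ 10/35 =-3295/7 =-470.71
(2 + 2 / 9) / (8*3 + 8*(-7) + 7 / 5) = -100 / 1377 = -0.07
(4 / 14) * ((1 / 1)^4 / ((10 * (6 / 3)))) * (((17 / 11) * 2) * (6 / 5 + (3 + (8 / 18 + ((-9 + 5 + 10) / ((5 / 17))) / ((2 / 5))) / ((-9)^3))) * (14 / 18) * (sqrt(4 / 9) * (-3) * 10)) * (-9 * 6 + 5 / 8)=491673847 / 3247695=151.39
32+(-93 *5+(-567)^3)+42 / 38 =-3463409203 / 19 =-182284694.89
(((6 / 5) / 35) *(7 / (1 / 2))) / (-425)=-12 / 10625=-0.00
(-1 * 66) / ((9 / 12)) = -88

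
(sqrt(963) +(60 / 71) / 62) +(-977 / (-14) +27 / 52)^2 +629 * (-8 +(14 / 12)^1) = 3 * sqrt(107) +563970129011 / 874871088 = 675.66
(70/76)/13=35/494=0.07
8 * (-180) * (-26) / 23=1627.83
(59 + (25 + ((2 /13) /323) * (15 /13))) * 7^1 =32097366 /54587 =588.00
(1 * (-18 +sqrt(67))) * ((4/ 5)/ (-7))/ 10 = 36/ 175 -2 * sqrt(67)/ 175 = 0.11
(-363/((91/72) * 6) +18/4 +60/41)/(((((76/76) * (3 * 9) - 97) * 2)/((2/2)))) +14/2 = 7625453/1044680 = 7.30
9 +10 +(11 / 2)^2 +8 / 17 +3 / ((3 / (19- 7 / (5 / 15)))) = 3245 / 68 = 47.72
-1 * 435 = -435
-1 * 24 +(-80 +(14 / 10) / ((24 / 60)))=-201 / 2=-100.50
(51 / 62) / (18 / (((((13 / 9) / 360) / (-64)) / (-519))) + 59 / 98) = 32487 / 5885083354337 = 0.00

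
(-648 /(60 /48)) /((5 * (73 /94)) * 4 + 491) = -121824 /119035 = -1.02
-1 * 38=-38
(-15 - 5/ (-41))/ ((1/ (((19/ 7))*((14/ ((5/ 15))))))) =-69540/ 41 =-1696.10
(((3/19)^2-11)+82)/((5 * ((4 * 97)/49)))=62818/35017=1.79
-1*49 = -49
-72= -72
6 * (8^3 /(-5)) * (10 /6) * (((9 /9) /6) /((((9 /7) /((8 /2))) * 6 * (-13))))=7168 /1053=6.81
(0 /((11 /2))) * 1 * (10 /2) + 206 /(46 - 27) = 206 /19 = 10.84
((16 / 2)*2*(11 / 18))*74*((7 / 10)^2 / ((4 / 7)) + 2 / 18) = 1419209 / 2025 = 700.84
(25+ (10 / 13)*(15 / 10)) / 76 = 85 / 247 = 0.34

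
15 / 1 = 15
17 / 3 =5.67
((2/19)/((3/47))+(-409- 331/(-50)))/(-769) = 1142083/2191650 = 0.52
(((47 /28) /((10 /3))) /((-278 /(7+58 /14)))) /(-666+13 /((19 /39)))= 34827 /1103109560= 0.00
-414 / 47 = -8.81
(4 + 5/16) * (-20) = -86.25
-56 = -56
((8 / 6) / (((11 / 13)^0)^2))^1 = 4 / 3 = 1.33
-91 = -91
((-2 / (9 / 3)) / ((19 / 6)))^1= -4 / 19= -0.21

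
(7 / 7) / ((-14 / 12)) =-6 / 7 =-0.86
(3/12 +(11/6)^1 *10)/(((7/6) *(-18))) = -223/252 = -0.88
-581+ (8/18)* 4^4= -4205/9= -467.22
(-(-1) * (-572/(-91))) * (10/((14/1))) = 220/49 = 4.49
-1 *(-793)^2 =-628849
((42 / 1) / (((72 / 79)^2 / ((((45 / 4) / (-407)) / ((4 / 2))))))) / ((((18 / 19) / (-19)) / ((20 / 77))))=56325025 / 15472512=3.64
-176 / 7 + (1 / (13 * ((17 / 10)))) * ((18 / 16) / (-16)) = -2489659 / 99008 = -25.15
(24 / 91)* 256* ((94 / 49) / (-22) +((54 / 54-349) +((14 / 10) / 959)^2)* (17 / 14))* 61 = -40062743411715072 / 23015017025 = -1740721.87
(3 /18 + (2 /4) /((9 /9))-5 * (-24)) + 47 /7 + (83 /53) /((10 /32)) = 736763 /5565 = 132.39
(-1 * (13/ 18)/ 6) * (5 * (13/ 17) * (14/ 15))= -1183/ 2754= -0.43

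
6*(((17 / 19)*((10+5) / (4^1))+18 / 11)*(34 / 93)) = 70941 / 6479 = 10.95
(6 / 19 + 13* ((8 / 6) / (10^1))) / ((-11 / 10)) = -1168 / 627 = -1.86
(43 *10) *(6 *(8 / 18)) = 1146.67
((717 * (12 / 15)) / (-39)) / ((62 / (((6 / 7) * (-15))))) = 8604 / 2821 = 3.05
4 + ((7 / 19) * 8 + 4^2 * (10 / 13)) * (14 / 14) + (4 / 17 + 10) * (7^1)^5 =722412098 / 4199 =172043.84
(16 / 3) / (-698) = -8 / 1047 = -0.01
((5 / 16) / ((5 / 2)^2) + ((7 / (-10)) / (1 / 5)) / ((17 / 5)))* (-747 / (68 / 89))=22138839 / 23120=957.56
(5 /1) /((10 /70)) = 35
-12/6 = -2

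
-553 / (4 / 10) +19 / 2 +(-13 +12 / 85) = -117798 / 85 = -1385.86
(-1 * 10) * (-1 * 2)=20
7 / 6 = 1.17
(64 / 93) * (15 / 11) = 320 / 341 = 0.94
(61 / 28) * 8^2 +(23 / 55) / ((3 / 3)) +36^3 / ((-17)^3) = 246558273 / 1891505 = 130.35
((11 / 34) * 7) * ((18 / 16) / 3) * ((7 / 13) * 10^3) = 202125 / 442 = 457.30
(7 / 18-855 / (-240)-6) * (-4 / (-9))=-295 / 324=-0.91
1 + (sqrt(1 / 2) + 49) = 50.71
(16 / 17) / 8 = 2 / 17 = 0.12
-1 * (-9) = 9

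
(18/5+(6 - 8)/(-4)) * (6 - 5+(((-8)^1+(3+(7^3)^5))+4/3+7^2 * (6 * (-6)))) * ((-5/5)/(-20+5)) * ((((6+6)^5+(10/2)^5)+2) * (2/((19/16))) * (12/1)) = 495600756394940277056/75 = 6608010085265870360.75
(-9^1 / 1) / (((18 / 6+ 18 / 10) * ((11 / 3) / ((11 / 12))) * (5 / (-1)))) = 3 / 32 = 0.09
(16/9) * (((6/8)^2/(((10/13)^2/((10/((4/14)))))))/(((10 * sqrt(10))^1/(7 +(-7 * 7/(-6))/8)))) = 91091 * sqrt(10)/19200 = 15.00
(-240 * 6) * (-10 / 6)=2400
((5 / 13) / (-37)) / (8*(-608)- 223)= 5 / 2446847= 0.00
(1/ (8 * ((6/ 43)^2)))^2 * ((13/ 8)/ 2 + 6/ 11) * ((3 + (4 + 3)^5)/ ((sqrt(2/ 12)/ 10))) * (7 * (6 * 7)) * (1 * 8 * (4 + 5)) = 1682579236924775 * sqrt(6)/ 8448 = 487862284832.76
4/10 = 2/5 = 0.40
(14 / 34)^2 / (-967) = -49 / 279463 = -0.00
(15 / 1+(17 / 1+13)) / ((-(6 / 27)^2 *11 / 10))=-18225 / 22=-828.41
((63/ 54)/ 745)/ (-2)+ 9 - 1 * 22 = -116227/ 8940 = -13.00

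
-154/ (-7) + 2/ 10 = 111/ 5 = 22.20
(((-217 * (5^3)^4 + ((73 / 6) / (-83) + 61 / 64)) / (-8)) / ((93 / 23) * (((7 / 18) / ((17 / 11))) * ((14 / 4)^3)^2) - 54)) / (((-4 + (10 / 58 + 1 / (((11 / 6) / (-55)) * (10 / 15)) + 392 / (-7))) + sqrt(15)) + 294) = 18886.03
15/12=5/4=1.25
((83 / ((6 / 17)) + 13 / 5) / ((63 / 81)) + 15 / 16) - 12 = 23571 / 80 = 294.64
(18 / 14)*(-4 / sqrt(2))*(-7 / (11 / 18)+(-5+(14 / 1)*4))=-7830*sqrt(2) / 77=-143.81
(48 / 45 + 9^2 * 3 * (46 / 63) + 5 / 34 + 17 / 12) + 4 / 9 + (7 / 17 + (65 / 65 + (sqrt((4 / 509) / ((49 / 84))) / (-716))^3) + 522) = 15077863 / 21420 - 3 * sqrt(10689) / 72809950809491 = 703.92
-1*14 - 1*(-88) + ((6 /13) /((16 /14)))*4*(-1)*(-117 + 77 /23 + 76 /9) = 218824 /897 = 243.95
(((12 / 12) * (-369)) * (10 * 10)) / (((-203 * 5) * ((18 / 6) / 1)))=2460 / 203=12.12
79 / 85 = 0.93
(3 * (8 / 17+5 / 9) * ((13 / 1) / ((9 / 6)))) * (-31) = -126542 / 153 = -827.07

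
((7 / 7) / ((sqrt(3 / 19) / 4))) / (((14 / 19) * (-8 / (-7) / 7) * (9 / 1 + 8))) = 133 * sqrt(57) / 204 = 4.92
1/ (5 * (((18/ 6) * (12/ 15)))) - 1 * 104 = -1247/ 12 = -103.92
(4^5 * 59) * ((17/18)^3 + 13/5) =758077312/3645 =207977.31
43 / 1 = 43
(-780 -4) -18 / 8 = -3145 / 4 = -786.25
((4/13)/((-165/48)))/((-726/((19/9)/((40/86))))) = 6536/11679525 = 0.00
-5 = -5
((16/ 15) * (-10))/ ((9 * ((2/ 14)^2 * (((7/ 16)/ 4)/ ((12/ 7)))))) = -8192/ 9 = -910.22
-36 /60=-3 /5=-0.60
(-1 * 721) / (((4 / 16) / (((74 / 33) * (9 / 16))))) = -80031 / 22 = -3637.77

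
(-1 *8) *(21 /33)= -56 /11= -5.09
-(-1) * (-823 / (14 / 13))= -764.21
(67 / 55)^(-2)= 3025 / 4489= 0.67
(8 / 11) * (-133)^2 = 141512 / 11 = 12864.73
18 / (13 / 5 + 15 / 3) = 45 / 19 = 2.37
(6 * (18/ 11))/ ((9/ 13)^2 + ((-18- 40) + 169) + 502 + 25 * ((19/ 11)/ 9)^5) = 15779518537068/ 985977925453597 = 0.02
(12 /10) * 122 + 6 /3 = 742 /5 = 148.40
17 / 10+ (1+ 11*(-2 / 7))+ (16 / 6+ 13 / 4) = 2299 / 420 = 5.47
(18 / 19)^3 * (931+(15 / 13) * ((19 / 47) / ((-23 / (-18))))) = 4017472344 / 5073133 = 791.91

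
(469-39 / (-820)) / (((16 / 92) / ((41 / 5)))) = 8846237 / 400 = 22115.59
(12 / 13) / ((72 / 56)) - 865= -33707 / 39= -864.28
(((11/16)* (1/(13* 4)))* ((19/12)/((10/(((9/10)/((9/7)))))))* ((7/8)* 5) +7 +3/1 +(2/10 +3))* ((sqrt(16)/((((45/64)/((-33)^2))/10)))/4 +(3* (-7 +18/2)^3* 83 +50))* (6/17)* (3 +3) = 110946225291/226304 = 490253.05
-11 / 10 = -1.10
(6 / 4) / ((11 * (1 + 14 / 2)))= 3 / 176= 0.02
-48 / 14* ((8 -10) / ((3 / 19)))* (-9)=-2736 / 7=-390.86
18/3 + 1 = 7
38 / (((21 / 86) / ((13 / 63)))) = 42484 / 1323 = 32.11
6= 6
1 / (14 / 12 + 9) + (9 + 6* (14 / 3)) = 2263 / 61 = 37.10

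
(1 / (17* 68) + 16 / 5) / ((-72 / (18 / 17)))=-0.05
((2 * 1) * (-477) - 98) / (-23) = 1052 / 23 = 45.74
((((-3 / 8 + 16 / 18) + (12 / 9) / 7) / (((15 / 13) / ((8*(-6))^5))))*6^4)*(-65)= 91721784360960 / 7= 13103112051565.71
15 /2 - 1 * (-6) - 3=21 /2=10.50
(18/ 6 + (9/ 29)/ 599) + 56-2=990156/ 17371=57.00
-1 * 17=-17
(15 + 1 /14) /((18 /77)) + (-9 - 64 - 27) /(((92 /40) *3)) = 41383 /828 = 49.98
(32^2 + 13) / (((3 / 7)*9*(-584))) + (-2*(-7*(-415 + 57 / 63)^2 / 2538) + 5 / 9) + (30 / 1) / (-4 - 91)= 838888446407 / 887091912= 945.66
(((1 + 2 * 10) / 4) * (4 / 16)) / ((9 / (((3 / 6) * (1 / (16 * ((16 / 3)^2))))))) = 21 / 131072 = 0.00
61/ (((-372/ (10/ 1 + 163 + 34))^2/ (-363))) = -105422823/ 15376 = -6856.32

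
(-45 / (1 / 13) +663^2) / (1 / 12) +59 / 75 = 395085659 / 75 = 5267808.79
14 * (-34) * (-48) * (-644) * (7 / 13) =-102998784 / 13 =-7922983.38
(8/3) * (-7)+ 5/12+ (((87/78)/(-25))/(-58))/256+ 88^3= 226787808001/332800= 681453.75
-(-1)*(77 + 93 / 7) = 632 / 7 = 90.29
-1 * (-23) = 23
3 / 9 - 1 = -2 / 3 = -0.67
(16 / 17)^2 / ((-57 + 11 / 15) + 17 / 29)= -111360 / 6999869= -0.02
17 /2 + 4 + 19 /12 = 169 /12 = 14.08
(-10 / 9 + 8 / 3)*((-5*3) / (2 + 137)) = -70 / 417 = -0.17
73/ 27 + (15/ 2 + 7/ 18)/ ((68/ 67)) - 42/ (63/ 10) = 6995/ 1836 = 3.81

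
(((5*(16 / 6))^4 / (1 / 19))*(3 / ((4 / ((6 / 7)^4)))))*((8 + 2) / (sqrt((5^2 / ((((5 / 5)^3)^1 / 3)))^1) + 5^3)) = 14592000000 / 746711 - 583680000*sqrt(3) / 746711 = 18187.81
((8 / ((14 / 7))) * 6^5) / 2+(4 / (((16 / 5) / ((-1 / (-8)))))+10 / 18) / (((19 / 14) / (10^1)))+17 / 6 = 15560.08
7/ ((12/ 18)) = 21/ 2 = 10.50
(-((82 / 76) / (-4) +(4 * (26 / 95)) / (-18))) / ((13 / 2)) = 119 / 2340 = 0.05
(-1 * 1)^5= -1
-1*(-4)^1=4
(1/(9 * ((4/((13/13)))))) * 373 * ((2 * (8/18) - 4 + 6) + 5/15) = 10817/324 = 33.39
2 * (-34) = -68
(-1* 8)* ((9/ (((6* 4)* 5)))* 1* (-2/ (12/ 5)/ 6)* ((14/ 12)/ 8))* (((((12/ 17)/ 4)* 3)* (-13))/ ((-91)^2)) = -1/ 99008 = -0.00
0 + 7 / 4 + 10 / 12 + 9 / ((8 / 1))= 89 / 24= 3.71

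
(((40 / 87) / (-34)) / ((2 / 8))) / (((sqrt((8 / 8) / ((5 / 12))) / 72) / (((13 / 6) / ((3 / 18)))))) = -4160 *sqrt(15) / 493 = -32.68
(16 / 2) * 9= 72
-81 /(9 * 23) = -0.39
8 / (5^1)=8 / 5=1.60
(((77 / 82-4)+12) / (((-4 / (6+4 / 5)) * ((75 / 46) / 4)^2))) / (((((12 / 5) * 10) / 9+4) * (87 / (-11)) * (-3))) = -290042236 / 501609375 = -0.58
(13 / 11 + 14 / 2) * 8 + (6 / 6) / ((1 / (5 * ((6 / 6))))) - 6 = 709 / 11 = 64.45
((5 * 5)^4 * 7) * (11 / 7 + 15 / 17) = 114062500 / 17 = 6709558.82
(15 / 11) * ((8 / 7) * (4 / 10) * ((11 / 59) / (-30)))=-8 / 2065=-0.00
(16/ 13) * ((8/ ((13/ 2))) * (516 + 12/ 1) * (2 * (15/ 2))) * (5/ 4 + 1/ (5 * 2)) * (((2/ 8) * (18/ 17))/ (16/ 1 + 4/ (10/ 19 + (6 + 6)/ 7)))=917630208/ 3806725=241.06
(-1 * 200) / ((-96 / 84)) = 175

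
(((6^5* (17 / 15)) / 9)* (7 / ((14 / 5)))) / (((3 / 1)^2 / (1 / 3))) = 272 / 3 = 90.67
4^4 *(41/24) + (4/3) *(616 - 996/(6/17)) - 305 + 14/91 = -36515/13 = -2808.85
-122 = -122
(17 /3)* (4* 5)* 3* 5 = 1700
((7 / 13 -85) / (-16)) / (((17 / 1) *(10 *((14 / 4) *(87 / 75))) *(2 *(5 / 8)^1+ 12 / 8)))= 2745 / 986986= 0.00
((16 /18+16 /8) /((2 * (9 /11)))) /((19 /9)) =143 /171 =0.84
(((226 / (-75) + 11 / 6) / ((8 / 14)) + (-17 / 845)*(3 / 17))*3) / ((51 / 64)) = -559336 / 71825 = -7.79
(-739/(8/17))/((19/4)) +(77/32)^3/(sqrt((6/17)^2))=-1087532993/3735552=-291.13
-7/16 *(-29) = 203/16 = 12.69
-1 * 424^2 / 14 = -89888 / 7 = -12841.14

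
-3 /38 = -0.08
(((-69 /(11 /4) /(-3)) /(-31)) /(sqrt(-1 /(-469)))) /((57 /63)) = -1932 * sqrt(469) /6479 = -6.46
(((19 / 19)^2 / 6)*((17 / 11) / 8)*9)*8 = 51 / 22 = 2.32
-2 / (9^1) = -2 / 9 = -0.22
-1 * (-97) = 97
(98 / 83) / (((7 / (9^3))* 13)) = 10206 / 1079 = 9.46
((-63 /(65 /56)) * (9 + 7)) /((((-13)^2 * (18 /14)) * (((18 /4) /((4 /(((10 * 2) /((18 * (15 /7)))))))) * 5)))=-75264 /54925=-1.37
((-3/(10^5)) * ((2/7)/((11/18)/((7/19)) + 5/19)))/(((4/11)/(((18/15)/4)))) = -0.00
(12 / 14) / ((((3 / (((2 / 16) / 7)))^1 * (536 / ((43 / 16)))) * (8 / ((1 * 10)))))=215 / 6723584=0.00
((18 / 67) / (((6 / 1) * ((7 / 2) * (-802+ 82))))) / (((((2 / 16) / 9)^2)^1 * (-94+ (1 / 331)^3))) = 2611057752 / 2664608611595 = 0.00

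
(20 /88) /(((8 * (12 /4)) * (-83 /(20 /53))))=-25 /580668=-0.00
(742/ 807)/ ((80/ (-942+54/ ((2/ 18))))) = -7049/ 1345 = -5.24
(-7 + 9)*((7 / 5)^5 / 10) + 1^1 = 2.08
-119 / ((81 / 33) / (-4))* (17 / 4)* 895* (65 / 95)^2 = 3365877515 / 9747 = 345324.46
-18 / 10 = -9 / 5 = -1.80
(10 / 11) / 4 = 5 / 22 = 0.23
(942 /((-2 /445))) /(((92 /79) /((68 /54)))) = -93828695 /414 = -226639.36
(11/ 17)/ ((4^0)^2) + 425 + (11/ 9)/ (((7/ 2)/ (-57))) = 144850/ 357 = 405.74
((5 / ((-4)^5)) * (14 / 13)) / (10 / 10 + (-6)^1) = 7 / 6656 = 0.00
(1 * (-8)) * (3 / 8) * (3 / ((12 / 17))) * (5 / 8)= -255 / 32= -7.97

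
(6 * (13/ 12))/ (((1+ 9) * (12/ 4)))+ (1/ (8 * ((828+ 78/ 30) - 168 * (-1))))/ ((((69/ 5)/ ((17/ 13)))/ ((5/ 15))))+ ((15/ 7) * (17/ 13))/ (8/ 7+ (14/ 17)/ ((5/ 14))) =3503215433/ 3403827960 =1.03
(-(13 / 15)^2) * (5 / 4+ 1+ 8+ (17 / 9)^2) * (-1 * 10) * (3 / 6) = 756613 / 14580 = 51.89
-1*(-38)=38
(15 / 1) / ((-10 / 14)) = -21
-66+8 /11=-718 /11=-65.27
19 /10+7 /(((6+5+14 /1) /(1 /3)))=299 /150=1.99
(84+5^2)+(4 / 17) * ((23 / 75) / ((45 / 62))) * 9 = 700579 / 6375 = 109.89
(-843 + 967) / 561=124 / 561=0.22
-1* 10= -10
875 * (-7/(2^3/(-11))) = 67375/8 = 8421.88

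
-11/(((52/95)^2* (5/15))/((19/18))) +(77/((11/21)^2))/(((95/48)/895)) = 429923107871/3390816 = 126790.46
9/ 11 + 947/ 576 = 2.46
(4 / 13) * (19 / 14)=0.42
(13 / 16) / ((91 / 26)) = 13 / 56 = 0.23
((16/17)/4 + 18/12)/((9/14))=2.70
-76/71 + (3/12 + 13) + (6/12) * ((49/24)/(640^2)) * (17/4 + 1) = 22668926753/1861222400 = 12.18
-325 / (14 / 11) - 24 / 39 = -46587 / 182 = -255.97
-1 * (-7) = 7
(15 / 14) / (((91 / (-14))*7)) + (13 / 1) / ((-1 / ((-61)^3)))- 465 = 1879333441 / 637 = 2950287.98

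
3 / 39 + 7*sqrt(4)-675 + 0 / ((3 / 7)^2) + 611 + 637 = 7632 / 13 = 587.08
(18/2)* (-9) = -81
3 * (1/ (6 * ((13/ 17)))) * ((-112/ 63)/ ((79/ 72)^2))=-78336/ 81133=-0.97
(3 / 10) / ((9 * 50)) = 1 / 1500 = 0.00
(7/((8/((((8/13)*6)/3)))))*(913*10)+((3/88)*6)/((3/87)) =5627473/572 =9838.24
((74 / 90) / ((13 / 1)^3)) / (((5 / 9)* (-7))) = -0.00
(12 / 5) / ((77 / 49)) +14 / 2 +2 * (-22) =-1951 / 55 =-35.47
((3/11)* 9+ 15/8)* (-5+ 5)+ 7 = 7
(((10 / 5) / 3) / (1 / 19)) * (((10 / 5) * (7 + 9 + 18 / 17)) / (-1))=-432.16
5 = 5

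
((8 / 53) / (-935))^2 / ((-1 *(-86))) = 32 / 105595015075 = 0.00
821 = 821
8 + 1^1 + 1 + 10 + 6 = 26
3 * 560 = 1680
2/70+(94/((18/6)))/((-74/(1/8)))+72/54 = 13561/10360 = 1.31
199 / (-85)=-199 / 85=-2.34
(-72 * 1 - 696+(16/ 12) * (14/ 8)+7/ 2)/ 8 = -4573/ 48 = -95.27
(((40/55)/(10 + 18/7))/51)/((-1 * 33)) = -7/203643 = -0.00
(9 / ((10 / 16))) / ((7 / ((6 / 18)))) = 24 / 35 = 0.69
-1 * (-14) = 14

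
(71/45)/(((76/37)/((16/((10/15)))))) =18.44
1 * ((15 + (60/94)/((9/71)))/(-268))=-2825/37788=-0.07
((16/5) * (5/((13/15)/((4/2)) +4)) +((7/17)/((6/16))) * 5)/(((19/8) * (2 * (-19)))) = -246880/2448663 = -0.10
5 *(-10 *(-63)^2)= -198450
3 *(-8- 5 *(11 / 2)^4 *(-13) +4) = 2854803 / 16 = 178425.19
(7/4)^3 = 343/64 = 5.36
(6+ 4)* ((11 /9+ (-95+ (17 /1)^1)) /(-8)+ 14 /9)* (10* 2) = 20075 /9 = 2230.56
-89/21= -4.24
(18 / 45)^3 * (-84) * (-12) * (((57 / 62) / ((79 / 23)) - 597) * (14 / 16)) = -2062324152 / 61225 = -33684.35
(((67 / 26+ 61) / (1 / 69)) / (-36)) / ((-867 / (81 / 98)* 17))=342171 / 50073296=0.01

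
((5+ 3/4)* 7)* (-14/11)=-1127/22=-51.23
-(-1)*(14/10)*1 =7/5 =1.40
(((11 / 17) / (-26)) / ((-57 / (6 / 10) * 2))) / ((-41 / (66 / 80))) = -363 / 137727200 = -0.00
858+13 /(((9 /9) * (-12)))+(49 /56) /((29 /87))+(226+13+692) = 1790.54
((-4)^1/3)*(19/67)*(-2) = 152/201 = 0.76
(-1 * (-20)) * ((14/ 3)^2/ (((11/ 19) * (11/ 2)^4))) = 1191680/ 1449459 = 0.82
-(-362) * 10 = 3620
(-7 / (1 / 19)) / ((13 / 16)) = -2128 / 13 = -163.69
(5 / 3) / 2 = 0.83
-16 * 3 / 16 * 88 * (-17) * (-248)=-1113024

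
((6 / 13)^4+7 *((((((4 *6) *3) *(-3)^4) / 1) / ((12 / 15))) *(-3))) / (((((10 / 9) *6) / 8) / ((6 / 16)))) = -19675809873 / 285610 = -68890.48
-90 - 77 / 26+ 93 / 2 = -604 / 13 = -46.46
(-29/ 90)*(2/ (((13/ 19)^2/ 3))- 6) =-1856/ 845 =-2.20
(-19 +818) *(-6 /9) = -1598 /3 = -532.67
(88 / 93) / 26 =44 / 1209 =0.04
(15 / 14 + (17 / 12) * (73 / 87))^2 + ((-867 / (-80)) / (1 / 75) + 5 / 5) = 21867992399 / 26703432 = 818.92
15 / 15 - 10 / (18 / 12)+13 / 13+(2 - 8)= -32 / 3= -10.67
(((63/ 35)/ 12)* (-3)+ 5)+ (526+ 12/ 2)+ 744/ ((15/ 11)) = 21643/ 20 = 1082.15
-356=-356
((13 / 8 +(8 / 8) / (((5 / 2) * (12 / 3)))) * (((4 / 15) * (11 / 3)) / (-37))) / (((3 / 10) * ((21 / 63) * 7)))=-253 / 3885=-0.07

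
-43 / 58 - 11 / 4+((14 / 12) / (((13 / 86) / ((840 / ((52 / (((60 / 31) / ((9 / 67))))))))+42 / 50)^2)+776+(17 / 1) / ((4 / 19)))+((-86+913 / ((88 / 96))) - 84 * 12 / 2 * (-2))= 22187960937457256999 / 8001689521024974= 2772.91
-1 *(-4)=4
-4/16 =-1/4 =-0.25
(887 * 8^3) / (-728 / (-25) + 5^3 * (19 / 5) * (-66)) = -5676800 / 391511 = -14.50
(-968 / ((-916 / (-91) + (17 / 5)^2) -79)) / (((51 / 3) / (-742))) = -74274200 / 100861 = -736.40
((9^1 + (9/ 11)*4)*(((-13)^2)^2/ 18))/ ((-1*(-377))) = 32955/ 638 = 51.65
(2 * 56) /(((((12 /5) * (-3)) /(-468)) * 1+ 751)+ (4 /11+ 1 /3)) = 0.15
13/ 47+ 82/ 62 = 1.60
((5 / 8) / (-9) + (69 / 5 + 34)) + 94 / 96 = 35071 / 720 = 48.71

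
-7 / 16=-0.44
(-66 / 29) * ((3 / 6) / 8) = -33 / 232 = -0.14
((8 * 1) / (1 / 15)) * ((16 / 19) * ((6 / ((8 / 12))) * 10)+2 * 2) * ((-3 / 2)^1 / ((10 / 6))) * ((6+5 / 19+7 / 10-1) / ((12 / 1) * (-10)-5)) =92751912 / 225625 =411.09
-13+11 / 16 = -197 / 16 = -12.31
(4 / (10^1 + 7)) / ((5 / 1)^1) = 0.05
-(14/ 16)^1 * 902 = -3157/ 4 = -789.25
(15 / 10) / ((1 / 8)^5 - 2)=-16384 / 21845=-0.75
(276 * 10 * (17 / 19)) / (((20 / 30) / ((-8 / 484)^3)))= -563040 / 33659659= -0.02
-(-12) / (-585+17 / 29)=-87 / 4237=-0.02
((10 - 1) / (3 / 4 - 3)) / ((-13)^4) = -4 / 28561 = -0.00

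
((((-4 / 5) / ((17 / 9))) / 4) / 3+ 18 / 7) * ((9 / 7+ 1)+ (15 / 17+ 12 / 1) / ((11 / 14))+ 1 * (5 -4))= 38876367 / 778855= 49.91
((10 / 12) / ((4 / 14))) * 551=19285 / 12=1607.08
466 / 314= 233 / 157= 1.48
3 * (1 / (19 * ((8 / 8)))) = 3 / 19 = 0.16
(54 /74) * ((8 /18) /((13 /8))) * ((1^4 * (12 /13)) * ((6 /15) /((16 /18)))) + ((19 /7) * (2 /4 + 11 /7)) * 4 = 34581038 /1531985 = 22.57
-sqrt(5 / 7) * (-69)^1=69 * sqrt(35) / 7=58.32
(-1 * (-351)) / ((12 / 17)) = 1989 / 4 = 497.25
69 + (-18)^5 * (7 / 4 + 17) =-35429331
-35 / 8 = -4.38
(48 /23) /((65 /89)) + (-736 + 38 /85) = -18621454 /25415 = -732.70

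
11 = 11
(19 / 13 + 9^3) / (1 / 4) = 37984 / 13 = 2921.85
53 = 53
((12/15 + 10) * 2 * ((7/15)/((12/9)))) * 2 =378/25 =15.12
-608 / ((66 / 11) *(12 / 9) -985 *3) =608 / 2947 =0.21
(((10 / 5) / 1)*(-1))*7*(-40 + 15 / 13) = 7070 / 13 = 543.85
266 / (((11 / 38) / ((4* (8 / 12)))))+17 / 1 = 81425 / 33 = 2467.42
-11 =-11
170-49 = 121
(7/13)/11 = 7/143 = 0.05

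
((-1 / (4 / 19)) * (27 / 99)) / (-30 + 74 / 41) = 2337 / 50864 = 0.05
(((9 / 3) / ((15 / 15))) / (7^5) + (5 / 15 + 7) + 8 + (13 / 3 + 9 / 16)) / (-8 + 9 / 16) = -16319741 / 6000099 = -2.72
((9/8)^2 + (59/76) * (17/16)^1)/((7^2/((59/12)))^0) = 1271/608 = 2.09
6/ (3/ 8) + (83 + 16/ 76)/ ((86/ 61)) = 75.02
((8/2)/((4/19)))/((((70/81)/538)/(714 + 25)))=305939349/35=8741124.26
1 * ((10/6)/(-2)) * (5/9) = -25/54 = -0.46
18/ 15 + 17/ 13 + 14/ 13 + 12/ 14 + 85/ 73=186208/ 33215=5.61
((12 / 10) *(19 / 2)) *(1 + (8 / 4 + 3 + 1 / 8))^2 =136857 / 320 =427.68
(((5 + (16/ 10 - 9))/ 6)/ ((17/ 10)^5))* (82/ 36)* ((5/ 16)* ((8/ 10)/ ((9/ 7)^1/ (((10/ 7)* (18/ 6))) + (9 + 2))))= -2050000/ 1443994569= -0.00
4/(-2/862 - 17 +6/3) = -862/3233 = -0.27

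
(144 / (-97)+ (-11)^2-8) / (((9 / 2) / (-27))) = -64902 / 97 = -669.09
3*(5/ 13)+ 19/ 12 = 427/ 156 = 2.74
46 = 46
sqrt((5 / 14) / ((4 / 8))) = sqrt(35) / 7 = 0.85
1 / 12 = 0.08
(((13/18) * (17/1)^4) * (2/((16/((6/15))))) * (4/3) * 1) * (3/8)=1085773/720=1508.02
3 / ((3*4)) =1 / 4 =0.25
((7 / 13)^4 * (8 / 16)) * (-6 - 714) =-864360 / 28561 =-30.26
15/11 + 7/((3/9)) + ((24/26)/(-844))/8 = 5398191/241384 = 22.36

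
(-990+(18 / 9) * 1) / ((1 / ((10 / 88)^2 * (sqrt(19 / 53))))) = -6175 * sqrt(1007) / 25652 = -7.64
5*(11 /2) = 55 /2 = 27.50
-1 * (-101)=101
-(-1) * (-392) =-392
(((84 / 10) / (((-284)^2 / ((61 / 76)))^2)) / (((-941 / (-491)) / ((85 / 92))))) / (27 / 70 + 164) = 22828502445 / 9357937004369112436736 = 0.00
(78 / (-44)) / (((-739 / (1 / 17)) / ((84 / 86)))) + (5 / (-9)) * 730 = -21689383979 / 53480691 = -405.56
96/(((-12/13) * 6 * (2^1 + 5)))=-52/21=-2.48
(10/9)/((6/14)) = 70/27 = 2.59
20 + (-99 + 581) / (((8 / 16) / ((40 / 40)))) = 984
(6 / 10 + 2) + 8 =53 / 5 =10.60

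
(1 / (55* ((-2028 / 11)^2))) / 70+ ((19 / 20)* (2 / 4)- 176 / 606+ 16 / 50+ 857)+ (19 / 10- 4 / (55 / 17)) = 1372430704696169 / 1599256058400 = 858.17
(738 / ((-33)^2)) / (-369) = -2 / 1089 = -0.00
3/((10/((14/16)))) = 21/80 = 0.26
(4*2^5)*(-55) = -7040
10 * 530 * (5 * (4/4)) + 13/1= 26513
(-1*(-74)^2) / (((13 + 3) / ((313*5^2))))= -10712425 / 4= -2678106.25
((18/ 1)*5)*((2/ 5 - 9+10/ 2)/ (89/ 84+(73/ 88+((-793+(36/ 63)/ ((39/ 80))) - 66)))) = 7783776/ 20563073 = 0.38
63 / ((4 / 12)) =189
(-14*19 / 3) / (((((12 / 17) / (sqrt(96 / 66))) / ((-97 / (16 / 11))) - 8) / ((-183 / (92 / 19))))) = -658674777431 / 1572473200 +108937887*sqrt(11) / 786236600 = -418.42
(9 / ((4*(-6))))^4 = 81 / 4096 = 0.02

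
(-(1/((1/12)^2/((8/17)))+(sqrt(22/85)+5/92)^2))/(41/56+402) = -0.17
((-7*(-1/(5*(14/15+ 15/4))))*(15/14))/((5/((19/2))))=171/281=0.61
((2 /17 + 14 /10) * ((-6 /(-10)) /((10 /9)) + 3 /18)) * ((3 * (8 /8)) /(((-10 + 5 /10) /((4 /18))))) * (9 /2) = -13674 /40375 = -0.34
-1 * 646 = -646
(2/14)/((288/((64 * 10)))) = 20/63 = 0.32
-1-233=-234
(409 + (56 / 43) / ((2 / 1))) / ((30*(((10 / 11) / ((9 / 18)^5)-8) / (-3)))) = -38753 / 19952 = -1.94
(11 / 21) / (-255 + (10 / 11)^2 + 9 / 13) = -17303 / 8373246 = -0.00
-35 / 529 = -0.07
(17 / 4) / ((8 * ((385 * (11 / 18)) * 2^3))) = 153 / 542080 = 0.00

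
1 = 1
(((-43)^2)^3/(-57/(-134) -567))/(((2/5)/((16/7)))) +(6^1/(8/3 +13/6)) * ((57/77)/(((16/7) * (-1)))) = -43234077855440951/678126372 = -63755193.19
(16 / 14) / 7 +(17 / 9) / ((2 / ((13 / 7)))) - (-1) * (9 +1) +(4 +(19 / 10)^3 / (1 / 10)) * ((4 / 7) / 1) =1177409 / 22050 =53.40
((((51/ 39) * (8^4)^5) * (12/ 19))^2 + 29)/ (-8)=-55317152272585058966764834620626821644077/ 488072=-113338098216216170906679400000000000.00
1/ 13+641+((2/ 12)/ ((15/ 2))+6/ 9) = 375433/ 585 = 641.77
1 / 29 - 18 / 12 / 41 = -5 / 2378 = -0.00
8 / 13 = 0.62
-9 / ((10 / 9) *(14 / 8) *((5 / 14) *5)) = -324 / 125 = -2.59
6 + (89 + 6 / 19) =95.32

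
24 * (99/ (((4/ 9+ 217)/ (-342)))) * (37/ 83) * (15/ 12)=-17802180/ 8549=-2082.37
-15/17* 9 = -135/17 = -7.94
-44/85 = -0.52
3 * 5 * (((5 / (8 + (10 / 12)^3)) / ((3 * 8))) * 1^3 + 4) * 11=1230405 / 1853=664.01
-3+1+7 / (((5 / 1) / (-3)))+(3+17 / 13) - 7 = -578 / 65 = -8.89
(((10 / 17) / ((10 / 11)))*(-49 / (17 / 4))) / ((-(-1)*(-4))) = 539 / 289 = 1.87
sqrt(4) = 2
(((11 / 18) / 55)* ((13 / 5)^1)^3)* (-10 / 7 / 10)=-0.03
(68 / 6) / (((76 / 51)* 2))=289 / 76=3.80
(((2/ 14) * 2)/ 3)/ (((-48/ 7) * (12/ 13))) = -13/ 864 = -0.02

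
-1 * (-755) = 755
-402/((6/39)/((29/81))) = -25259/27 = -935.52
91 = 91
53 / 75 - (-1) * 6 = 503 / 75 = 6.71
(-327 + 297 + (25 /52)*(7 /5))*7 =-205.29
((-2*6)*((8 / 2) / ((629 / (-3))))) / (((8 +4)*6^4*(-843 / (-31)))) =31 / 57266676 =0.00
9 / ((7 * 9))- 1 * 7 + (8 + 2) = 22 / 7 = 3.14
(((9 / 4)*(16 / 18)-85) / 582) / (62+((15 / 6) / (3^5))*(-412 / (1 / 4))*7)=6723 / 2672156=0.00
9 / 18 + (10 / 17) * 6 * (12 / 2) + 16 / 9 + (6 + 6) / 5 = 39557 / 1530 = 25.85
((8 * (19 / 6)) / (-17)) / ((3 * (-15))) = 76 / 2295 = 0.03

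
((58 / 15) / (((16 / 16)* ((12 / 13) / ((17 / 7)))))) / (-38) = -6409 / 23940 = -0.27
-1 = -1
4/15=0.27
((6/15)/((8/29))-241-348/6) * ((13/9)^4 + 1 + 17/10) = -2753866907/1312200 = -2098.66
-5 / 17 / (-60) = 1 / 204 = 0.00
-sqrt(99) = -3*sqrt(11) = -9.95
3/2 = 1.50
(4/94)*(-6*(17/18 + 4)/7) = -178/987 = -0.18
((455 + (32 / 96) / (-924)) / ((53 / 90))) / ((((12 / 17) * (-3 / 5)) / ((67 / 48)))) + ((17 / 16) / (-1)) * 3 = -35959306321 / 14103936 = -2549.59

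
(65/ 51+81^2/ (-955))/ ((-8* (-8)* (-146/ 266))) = 4530911/ 28443720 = 0.16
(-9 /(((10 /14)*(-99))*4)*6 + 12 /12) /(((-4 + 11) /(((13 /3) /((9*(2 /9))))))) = 1703 /4620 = 0.37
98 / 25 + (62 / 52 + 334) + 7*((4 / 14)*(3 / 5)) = 221203 / 650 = 340.31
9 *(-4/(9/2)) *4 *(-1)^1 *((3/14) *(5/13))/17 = 240/1547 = 0.16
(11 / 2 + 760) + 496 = 1261.50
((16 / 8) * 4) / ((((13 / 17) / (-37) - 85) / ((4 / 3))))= -10064 / 80217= -0.13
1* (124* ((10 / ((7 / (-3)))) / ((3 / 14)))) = -2480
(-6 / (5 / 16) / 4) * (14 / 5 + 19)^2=-285144 / 125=-2281.15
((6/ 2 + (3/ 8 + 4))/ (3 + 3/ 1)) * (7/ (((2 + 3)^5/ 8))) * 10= 413/ 1875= 0.22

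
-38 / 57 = -2 / 3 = -0.67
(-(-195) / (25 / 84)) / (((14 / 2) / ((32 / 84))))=1248 / 35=35.66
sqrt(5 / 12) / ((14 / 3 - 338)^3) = -9 * sqrt(15) / 2000000000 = -0.00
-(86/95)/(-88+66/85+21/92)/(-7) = -3128/2104193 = -0.00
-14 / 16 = -7 / 8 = -0.88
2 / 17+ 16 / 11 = 1.57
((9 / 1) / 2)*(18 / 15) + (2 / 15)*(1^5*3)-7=-6 / 5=-1.20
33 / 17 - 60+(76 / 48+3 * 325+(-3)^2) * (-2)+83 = -198515 / 102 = -1946.23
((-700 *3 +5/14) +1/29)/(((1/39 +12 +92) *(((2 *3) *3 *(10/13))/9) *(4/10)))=-432187587/13177136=-32.80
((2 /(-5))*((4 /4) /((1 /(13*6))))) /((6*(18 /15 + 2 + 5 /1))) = -26 /41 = -0.63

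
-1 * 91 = -91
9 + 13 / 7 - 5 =5.86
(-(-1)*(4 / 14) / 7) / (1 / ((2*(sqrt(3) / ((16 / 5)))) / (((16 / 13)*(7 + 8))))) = 13*sqrt(3) / 9408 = 0.00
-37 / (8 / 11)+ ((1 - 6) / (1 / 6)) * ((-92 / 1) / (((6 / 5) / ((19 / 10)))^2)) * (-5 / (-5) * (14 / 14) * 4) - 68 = 661387 / 24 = 27557.79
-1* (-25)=25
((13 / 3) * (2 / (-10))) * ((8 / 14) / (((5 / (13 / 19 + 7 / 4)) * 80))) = -481 / 159600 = -0.00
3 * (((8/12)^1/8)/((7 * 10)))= 1/280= 0.00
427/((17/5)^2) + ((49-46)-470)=-124288/289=-430.06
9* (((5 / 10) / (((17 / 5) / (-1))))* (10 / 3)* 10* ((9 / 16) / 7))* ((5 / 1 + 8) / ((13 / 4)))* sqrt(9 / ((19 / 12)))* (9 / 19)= -91125* sqrt(57) / 42959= -16.01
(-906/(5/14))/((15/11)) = -46508/25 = -1860.32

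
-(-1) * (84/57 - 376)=-7116/19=-374.53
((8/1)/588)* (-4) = -8/147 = -0.05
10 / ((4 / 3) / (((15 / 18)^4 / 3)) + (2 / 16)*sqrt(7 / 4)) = 8294400000 / 6876972761 - 62500000*sqrt(7) / 6876972761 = 1.18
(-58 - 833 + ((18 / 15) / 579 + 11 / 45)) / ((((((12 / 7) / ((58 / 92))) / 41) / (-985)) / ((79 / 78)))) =501037888424353 / 37394136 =13398835.81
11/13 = 0.85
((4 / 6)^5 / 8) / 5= 4 / 1215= 0.00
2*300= 600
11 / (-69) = -11 / 69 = -0.16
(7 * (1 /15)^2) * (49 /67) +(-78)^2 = 91716643 /15075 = 6084.02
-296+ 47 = -249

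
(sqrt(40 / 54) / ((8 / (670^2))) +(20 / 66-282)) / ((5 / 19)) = 182446.56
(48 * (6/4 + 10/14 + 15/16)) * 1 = 1059/7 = 151.29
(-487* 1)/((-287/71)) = 120.48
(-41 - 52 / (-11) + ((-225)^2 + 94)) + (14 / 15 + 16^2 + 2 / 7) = 58835638 / 1155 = 50939.95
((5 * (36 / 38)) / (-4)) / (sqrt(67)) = -45 * sqrt(67) / 2546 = -0.14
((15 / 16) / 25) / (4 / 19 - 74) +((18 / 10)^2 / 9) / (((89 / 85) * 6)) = 0.06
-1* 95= -95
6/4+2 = 7/2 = 3.50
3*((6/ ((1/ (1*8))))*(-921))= -132624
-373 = -373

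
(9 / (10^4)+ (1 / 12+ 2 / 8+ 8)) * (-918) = -38254131 / 5000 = -7650.83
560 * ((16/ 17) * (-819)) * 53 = -388926720/ 17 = -22878042.35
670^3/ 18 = 150381500/ 9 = 16709055.56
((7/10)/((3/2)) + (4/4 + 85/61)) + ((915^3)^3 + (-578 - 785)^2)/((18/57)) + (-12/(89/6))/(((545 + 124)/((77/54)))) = 77558502592698187543870174216887947/54480015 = 1423613825963487483325219000.00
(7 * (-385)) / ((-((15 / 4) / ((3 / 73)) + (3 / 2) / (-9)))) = 32340 / 1093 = 29.59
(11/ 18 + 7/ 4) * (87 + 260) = 29495/ 36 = 819.31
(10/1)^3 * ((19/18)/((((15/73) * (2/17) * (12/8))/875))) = 2063162500/81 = 25471141.98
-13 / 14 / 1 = -13 / 14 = -0.93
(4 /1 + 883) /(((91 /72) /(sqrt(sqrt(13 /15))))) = 21288*13^(1 /4)*15^(3 /4) /455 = 677.14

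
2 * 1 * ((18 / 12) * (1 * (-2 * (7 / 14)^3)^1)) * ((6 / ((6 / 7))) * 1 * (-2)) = 21 / 2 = 10.50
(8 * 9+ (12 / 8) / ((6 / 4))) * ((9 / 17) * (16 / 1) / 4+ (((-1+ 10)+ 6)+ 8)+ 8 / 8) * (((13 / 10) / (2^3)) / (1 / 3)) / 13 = 24309 / 340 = 71.50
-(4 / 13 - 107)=1387 / 13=106.69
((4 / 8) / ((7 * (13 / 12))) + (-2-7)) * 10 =-8130 / 91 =-89.34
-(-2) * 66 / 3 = 44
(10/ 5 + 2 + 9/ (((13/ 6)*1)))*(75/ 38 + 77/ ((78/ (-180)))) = -1432.78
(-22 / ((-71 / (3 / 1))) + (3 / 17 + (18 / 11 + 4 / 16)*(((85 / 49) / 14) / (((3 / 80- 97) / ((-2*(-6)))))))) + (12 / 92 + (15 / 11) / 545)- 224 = -19730485893077929 / 88560936560789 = -222.79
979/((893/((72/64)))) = 8811/7144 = 1.23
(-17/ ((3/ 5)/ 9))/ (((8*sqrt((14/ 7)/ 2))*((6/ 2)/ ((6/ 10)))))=-51/ 8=-6.38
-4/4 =-1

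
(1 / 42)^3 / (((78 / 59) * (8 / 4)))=59 / 11557728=0.00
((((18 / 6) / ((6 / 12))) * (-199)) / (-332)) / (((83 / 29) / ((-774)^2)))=752780.00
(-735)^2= 540225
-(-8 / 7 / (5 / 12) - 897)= 899.74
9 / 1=9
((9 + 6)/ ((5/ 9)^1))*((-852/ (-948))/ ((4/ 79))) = 1917/ 4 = 479.25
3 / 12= 1 / 4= 0.25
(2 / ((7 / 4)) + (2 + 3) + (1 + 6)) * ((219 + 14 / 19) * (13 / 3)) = 4993300 / 399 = 12514.54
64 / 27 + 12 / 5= 644 / 135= 4.77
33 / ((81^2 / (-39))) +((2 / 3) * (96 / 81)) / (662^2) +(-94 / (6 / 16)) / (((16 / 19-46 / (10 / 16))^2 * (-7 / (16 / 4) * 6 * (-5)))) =-2030723808331 / 10305142880256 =-0.20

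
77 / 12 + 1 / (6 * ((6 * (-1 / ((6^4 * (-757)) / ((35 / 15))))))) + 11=982535 / 84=11696.85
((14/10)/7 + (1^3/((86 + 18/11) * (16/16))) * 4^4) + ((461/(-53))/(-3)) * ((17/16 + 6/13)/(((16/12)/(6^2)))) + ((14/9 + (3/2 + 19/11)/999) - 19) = 15325581798601/145976996880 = 104.99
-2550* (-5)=12750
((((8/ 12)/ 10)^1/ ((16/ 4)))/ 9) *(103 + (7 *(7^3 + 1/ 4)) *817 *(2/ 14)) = 374051/ 720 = 519.52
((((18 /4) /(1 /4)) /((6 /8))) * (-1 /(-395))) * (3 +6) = 216 /395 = 0.55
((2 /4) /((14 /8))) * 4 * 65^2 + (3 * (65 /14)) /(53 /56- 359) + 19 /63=6099846029 /1263213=4828.83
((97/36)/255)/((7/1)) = 97/64260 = 0.00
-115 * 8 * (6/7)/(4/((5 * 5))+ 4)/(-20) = 1725/182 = 9.48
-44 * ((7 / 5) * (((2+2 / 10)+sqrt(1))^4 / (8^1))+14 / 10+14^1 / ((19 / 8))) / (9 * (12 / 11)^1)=-184241981 / 1603125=-114.93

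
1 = 1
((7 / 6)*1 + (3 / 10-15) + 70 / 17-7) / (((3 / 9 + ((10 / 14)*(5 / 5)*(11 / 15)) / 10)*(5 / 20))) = -234416 / 1377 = -170.24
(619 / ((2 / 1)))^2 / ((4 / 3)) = 1149483 / 16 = 71842.69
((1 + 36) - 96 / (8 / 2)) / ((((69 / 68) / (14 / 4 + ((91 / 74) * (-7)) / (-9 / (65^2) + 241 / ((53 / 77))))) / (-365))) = -542168217111885 / 33360411824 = -16251.84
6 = 6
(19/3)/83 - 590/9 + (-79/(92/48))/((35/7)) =-6333151/85905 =-73.72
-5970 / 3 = -1990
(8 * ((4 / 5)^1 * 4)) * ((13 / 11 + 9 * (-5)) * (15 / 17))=-185088 / 187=-989.78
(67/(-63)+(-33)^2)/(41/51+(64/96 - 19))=-3910/63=-62.06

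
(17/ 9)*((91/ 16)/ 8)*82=110.12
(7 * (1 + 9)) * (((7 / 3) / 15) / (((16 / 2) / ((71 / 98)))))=71 / 72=0.99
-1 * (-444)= 444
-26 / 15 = -1.73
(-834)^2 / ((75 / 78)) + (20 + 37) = 18085881 / 25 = 723435.24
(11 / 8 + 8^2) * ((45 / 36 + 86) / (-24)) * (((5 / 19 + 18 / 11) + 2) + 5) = -28291685 / 13376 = -2115.11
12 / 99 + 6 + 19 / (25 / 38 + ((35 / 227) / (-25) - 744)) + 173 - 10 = 16263929771 / 96181833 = 169.10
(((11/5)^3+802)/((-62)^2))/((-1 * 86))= -101581/41323000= -0.00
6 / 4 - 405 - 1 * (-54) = -699 / 2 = -349.50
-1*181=-181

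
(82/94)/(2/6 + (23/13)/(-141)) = 533/196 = 2.72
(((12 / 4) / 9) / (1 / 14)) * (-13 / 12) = -91 / 18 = -5.06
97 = 97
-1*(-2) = 2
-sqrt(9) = -3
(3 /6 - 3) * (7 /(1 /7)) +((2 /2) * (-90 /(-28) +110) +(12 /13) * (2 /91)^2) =-999587 /107653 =-9.29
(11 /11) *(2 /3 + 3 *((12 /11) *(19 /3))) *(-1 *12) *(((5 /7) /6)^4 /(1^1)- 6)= 6590351503 /4278582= 1540.31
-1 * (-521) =521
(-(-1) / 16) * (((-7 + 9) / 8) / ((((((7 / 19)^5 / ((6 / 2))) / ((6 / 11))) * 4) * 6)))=7428297 / 47328512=0.16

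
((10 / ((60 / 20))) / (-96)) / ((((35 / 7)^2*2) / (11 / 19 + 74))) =-1417 / 27360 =-0.05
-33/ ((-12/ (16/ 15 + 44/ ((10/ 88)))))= 16016/ 15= 1067.73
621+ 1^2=622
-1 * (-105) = 105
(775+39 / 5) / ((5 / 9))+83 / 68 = 2397443 / 1700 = 1410.26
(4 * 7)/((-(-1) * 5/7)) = 196/5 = 39.20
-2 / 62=-1 / 31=-0.03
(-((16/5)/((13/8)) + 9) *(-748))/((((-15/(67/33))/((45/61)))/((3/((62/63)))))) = -9902466/3965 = -2497.47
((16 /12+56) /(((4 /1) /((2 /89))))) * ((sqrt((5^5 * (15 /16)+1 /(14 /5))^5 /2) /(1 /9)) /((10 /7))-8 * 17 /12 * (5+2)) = -20468 /801+2778460494405 * sqrt(4594310) /8931328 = 666804187.33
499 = 499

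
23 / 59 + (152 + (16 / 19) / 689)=117702125 / 772369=152.39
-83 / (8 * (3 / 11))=-913 / 24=-38.04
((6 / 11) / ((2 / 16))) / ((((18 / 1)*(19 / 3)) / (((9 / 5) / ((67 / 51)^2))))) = 187272 / 4691005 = 0.04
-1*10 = -10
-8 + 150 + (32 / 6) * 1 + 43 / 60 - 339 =-3819 / 20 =-190.95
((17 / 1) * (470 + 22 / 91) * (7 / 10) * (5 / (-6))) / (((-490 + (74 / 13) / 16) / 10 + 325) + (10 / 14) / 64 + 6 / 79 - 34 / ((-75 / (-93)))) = -53638345600 / 2691132411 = -19.93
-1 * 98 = -98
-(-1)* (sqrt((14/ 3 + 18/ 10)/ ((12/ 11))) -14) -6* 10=-74 + sqrt(5335)/ 30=-71.57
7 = 7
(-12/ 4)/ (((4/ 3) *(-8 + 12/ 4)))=9/ 20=0.45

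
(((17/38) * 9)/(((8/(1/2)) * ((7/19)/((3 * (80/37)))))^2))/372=218025/16636088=0.01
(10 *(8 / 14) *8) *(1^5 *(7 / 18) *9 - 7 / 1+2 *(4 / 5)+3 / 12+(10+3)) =3632 / 7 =518.86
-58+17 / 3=-52.33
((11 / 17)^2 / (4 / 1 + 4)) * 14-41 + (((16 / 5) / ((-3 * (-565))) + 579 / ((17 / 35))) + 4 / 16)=2821671124 / 2449275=1152.04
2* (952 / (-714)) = -8 / 3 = -2.67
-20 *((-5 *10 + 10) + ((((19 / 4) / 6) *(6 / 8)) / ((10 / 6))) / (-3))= 6419 / 8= 802.38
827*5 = 4135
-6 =-6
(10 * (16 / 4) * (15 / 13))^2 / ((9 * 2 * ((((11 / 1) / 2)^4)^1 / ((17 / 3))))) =5440000 / 7422987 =0.73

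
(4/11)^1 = 4/11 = 0.36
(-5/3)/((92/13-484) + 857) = -65/14823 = -0.00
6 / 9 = 2 / 3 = 0.67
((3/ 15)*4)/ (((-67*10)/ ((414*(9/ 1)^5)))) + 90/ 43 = -2102229846/ 72025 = -29187.50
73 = 73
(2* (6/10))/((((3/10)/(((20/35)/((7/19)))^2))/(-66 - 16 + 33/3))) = -1640384/2401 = -683.21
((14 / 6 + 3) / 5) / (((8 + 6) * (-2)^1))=-4 / 105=-0.04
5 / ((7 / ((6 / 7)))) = 30 / 49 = 0.61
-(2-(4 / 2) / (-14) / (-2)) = -27 / 14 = -1.93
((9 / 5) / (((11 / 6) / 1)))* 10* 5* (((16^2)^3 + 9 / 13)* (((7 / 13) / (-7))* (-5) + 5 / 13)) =1177760611800 / 1859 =633545245.72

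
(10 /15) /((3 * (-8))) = -1 /36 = -0.03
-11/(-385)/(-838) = -1/29330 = -0.00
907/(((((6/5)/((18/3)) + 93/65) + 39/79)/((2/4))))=4657445/21818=213.47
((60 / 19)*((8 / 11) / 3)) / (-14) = -80 / 1463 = -0.05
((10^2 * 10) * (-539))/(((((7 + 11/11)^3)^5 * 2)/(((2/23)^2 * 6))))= -202125/581641651093504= -0.00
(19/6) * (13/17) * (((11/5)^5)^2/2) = 6406543876447/1992187500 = 3215.83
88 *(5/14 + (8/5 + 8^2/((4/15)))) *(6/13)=4471368/455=9827.18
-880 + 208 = -672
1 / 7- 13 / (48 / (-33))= 1017 / 112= 9.08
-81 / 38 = -2.13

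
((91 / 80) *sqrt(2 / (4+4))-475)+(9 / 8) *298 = -139.18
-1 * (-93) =93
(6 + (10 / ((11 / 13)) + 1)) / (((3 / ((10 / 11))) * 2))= 2.85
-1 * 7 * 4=-28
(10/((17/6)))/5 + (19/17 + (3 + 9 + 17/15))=3814/255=14.96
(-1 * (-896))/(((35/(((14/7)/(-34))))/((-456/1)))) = 58368/85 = 686.68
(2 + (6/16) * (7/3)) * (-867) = -2492.62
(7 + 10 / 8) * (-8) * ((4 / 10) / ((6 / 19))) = -418 / 5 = -83.60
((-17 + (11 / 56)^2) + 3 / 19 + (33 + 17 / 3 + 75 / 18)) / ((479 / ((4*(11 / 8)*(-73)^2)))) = 272747231339 / 171244416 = 1592.74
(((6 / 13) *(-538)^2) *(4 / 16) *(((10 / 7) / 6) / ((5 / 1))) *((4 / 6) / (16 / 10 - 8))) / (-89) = 361805 / 194376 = 1.86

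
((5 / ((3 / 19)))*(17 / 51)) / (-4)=-95 / 36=-2.64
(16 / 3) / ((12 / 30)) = 40 / 3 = 13.33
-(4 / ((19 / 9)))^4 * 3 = -5038848 / 130321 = -38.66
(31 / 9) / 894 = 31 / 8046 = 0.00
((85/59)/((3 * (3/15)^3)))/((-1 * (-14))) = 10625/2478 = 4.29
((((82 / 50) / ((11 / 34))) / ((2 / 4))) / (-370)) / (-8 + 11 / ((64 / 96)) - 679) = 0.00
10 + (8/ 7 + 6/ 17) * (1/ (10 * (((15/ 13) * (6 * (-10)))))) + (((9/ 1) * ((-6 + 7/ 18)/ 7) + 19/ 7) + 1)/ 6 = 1260367/ 133875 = 9.41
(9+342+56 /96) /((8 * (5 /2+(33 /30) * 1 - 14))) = -21095 /4992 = -4.23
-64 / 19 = -3.37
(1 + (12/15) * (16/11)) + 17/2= 1173/110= 10.66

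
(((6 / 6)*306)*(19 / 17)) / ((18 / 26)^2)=6422 / 9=713.56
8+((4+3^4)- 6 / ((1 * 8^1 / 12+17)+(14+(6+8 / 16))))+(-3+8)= 22406 / 229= 97.84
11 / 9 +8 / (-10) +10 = 10.42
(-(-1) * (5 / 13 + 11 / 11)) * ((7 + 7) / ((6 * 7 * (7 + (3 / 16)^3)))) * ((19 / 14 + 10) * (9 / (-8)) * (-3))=6594048 / 2611609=2.52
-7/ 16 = -0.44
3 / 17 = 0.18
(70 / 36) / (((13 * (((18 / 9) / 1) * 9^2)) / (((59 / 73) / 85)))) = 413 / 47043828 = 0.00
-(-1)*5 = 5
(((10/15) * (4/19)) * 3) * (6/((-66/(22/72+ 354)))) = -25510/1881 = -13.56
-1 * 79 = -79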